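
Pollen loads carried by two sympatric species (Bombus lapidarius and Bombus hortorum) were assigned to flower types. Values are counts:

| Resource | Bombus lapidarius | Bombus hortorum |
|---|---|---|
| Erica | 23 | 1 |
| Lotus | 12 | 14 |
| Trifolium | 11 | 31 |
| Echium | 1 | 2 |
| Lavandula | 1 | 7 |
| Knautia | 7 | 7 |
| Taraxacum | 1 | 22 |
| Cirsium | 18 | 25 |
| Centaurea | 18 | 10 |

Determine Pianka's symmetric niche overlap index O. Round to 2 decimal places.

Proportions for Bombus lapidarius (n=92): 23/92=0.2500, 12/92=0.1304, 11/92=0.1196, 1/92=0.0109, 1/92=0.0109, 7/92=0.0761, 1/92=0.0109, 18/92=0.1957, 18/92=0.1957
Proportions for Bombus hortorum (n=119): 1/119=0.0084, 14/119=0.1176, 31/119=0.2605, 2/119=0.0168, 7/119=0.0588, 7/119=0.0588, 22/119=0.1849, 25/119=0.2101, 10/119=0.0840
Σ p₁ᵢp₂ᵢ = 0.002100 + 0.015335 + 0.031156 + 0.000183 + 0.000641 + 0.004475 + 0.002015 + 0.041117 + 0.016439 = 0.113461
Σp_1ᵢ² = 0.2500² + 0.1304² + 0.1196² + 0.0109² + 0.0109² + 0.0761² + 0.0109² + 0.1957² + 0.1957² = 0.062500 + 0.017004 + 0.014304 + 0.000119 + 0.000119 + 0.005791 + 0.000119 + 0.038298 + 0.038298 = 0.176552
Σp_2ᵢ² = 0.0084² + 0.1176² + 0.2605² + 0.0168² + 0.0588² + 0.0588² + 0.1849² + 0.2101² + 0.0840² = 0.000071 + 0.013830 + 0.067860 + 0.000282 + 0.003457 + 0.003457 + 0.034188 + 0.044142 + 0.007056 = 0.174343
O = 0.113461 / √(0.176552 × 0.174343) = 0.113461 / 0.1754440 = 0.6467

0.65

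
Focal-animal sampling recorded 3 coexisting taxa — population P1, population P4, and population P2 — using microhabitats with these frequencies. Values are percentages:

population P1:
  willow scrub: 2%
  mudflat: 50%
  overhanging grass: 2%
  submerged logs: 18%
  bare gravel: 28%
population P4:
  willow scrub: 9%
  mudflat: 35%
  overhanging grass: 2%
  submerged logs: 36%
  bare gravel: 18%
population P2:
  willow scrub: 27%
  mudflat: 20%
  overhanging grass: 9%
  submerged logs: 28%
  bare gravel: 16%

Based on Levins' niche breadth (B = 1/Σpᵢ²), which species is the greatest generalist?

population P2

Convert percentages to proportions (divide by 100).
Σp_P1ᵢ² = 0.02² + 0.50² + 0.02² + 0.18² + 0.28² = 0.0004 + 0.2500 + 0.0004 + 0.0324 + 0.0784 = 0.3616
B_P1 = 1 / 0.3616 = 2.7655
Σp_P4ᵢ² = 0.09² + 0.35² + 0.02² + 0.36² + 0.18² = 0.0081 + 0.1225 + 0.0004 + 0.1296 + 0.0324 = 0.2930
B_P4 = 1 / 0.2930 = 3.4130
Σp_P2ᵢ² = 0.27² + 0.20² + 0.09² + 0.28² + 0.16² = 0.0729 + 0.0400 + 0.0081 + 0.0784 + 0.0256 = 0.2250
B_P2 = 1 / 0.2250 = 4.4444
Highest B → broadest niche (most generalist): population P2 (B = 4.44).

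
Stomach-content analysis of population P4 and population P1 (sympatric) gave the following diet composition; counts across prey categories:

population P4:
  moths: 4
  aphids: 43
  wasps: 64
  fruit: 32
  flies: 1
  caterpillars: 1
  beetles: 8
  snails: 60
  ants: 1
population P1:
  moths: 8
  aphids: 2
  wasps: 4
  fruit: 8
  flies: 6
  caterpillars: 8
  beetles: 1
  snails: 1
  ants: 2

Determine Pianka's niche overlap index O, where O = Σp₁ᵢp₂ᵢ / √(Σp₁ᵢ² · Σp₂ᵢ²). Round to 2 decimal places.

0.43

Proportions for population P4 (n=214): 4/214=0.0187, 43/214=0.2009, 64/214=0.2991, 32/214=0.1495, 1/214=0.0047, 1/214=0.0047, 8/214=0.0374, 60/214=0.2804, 1/214=0.0047
Proportions for population P1 (n=40): 8/40=0.2000, 2/40=0.0500, 4/40=0.1000, 8/40=0.2000, 6/40=0.1500, 8/40=0.2000, 1/40=0.0250, 1/40=0.0250, 2/40=0.0500
Σ p₁ᵢp₂ᵢ = 0.003740 + 0.010045 + 0.029910 + 0.029900 + 0.000705 + 0.000940 + 0.000935 + 0.007010 + 0.000235 = 0.083420
Σp_1ᵢ² = 0.0187² + 0.2009² + 0.2991² + 0.1495² + 0.0047² + 0.0047² + 0.0374² + 0.2804² + 0.0047² = 0.000350 + 0.040361 + 0.089461 + 0.022350 + 0.000022 + 0.000022 + 0.001399 + 0.078624 + 0.000022 = 0.232611
Σp_2ᵢ² = 0.2000² + 0.0500² + 0.1000² + 0.2000² + 0.1500² + 0.2000² + 0.0250² + 0.0250² + 0.0500² = 0.040000 + 0.002500 + 0.010000 + 0.040000 + 0.022500 + 0.040000 + 0.000625 + 0.000625 + 0.002500 = 0.158750
O = 0.083420 / √(0.232611 × 0.158750) = 0.083420 / 0.1921640 = 0.4341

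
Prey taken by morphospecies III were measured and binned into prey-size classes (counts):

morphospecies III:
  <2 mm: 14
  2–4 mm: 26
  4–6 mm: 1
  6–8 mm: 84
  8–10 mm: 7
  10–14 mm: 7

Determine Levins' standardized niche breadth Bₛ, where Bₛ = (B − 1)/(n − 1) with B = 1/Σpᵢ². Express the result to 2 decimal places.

0.28

Proportions for morphospecies III (n=139): 14/139=0.1007, 26/139=0.1871, 1/139=0.0072, 84/139=0.6043, 7/139=0.0504, 7/139=0.0504
Σpᵢ² = 0.1007² + 0.1871² + 0.0072² + 0.6043² + 0.0504² + 0.0504² = 0.010140 + 0.035006 + 0.000052 + 0.365178 + 0.002540 + 0.002540 = 0.415456
B = 1 / 0.415456 = 2.4070
Bₛ = (B − 1)/(n − 1) = (2.4070 − 1)/(6 − 1) = 1.4070/5 = 0.2814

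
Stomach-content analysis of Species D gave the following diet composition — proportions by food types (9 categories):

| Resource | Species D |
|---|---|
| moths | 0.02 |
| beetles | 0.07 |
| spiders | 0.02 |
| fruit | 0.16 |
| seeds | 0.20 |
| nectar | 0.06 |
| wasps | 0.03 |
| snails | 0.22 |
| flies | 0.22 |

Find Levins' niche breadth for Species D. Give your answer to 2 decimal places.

5.79

Σpᵢ² = 0.02² + 0.07² + 0.02² + 0.16² + 0.20² + 0.06² + 0.03² + 0.22² + 0.22² = 0.0004 + 0.0049 + 0.0004 + 0.0256 + 0.0400 + 0.0036 + 0.0009 + 0.0484 + 0.0484 = 0.1726
B = 1 / 0.1726 = 5.7937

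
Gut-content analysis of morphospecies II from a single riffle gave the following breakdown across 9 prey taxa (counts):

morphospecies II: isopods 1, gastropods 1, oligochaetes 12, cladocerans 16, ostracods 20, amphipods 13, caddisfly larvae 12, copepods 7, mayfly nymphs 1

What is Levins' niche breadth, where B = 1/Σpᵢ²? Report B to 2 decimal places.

5.91

Proportions for morphospecies II (n=83): 1/83=0.0120, 1/83=0.0120, 12/83=0.1446, 16/83=0.1928, 20/83=0.2410, 13/83=0.1566, 12/83=0.1446, 7/83=0.0843, 1/83=0.0120
Σpᵢ² = 0.0120² + 0.0120² + 0.1446² + 0.1928² + 0.2410² + 0.1566² + 0.1446² + 0.0843² + 0.0120² = 0.000144 + 0.000144 + 0.020909 + 0.037172 + 0.058081 + 0.024524 + 0.020909 + 0.007106 + 0.000144 = 0.169133
B = 1 / 0.169133 = 5.9125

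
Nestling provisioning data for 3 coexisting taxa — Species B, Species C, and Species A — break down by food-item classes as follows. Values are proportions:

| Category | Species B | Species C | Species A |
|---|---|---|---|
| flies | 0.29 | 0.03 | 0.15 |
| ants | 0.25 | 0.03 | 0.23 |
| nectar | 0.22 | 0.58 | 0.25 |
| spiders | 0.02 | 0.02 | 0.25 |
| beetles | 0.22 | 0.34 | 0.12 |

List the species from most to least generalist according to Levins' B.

Species A > Species B > Species C

Σp_Bᵢ² = 0.29² + 0.25² + 0.22² + 0.02² + 0.22² = 0.0841 + 0.0625 + 0.0484 + 0.0004 + 0.0484 = 0.2438
B_B = 1 / 0.2438 = 4.1017
Σp_Cᵢ² = 0.03² + 0.03² + 0.58² + 0.02² + 0.34² = 0.0009 + 0.0009 + 0.3364 + 0.0004 + 0.1156 = 0.4542
B_C = 1 / 0.4542 = 2.2017
Σp_Aᵢ² = 0.15² + 0.23² + 0.25² + 0.25² + 0.12² = 0.0225 + 0.0529 + 0.0625 + 0.0625 + 0.0144 = 0.2148
B_A = 1 / 0.2148 = 4.6555
Ranking by B (broadest → narrowest): Species A (4.66) > Species B (4.10) > Species C (2.20)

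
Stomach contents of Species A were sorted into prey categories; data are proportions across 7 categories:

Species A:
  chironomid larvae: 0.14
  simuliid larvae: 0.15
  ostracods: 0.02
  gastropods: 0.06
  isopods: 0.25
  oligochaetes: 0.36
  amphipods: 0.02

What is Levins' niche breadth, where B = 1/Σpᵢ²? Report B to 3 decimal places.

4.191

Σpᵢ² = 0.14² + 0.15² + 0.02² + 0.06² + 0.25² + 0.36² + 0.02² = 0.0196 + 0.0225 + 0.0004 + 0.0036 + 0.0625 + 0.1296 + 0.0004 = 0.2386
B = 1 / 0.2386 = 4.19111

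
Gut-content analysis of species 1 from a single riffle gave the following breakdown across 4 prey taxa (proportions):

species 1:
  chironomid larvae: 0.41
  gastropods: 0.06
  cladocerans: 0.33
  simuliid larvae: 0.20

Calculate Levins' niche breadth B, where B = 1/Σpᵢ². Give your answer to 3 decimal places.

Σpᵢ² = 0.41² + 0.06² + 0.33² + 0.20² = 0.1681 + 0.0036 + 0.1089 + 0.0400 = 0.3206
B = 1 / 0.3206 = 3.11915

3.119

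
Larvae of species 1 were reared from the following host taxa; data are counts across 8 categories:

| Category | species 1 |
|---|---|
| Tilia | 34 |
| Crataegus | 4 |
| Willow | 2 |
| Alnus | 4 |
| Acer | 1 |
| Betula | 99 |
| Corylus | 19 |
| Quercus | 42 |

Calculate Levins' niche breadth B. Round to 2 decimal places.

Proportions for species 1 (n=205): 34/205=0.1659, 4/205=0.0195, 2/205=0.0098, 4/205=0.0195, 1/205=0.0049, 99/205=0.4829, 19/205=0.0927, 42/205=0.2049
Σpᵢ² = 0.1659² + 0.0195² + 0.0098² + 0.0195² + 0.0049² + 0.4829² + 0.0927² + 0.2049² = 0.027523 + 0.000380 + 0.000096 + 0.000380 + 0.000024 + 0.233192 + 0.008593 + 0.041984 = 0.312172
B = 1 / 0.312172 = 3.2034

3.20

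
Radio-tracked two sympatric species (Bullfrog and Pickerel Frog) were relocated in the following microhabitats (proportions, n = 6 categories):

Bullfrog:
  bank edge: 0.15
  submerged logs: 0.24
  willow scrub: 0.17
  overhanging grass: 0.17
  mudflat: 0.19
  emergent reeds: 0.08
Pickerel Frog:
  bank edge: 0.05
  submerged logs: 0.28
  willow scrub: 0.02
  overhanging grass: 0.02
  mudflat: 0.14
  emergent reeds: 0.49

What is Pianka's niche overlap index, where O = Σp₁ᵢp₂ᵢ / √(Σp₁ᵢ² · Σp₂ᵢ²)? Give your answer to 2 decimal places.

Σ p₁ᵢp₂ᵢ = 0.0075 + 0.0672 + 0.0034 + 0.0034 + 0.0266 + 0.0392 = 0.1473
Σp_1ᵢ² = 0.15² + 0.24² + 0.17² + 0.17² + 0.19² + 0.08² = 0.0225 + 0.0576 + 0.0289 + 0.0289 + 0.0361 + 0.0064 = 0.1804
Σp_2ᵢ² = 0.05² + 0.28² + 0.02² + 0.02² + 0.14² + 0.49² = 0.0025 + 0.0784 + 0.0004 + 0.0004 + 0.0196 + 0.2401 = 0.3414
O = 0.1473 / √(0.1804 × 0.3414) = 0.1473 / 0.24817 = 0.5935

0.59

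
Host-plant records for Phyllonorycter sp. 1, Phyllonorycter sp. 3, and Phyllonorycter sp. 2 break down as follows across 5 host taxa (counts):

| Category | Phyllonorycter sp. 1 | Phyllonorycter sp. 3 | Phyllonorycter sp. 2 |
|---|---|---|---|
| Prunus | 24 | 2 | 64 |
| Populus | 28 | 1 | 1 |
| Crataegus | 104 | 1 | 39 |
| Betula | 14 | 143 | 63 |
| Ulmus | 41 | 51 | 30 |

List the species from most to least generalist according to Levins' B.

Phyllonorycter sp. 2 > Phyllonorycter sp. 1 > Phyllonorycter sp. 3

Proportions for Phyllonorycter sp. 1 (n=211): 24/211=0.1137, 28/211=0.1327, 104/211=0.4929, 14/211=0.0664, 41/211=0.1943
Proportions for Phyllonorycter sp. 3 (n=198): 2/198=0.0101, 1/198=0.0051, 1/198=0.0051, 143/198=0.7222, 51/198=0.2576
Proportions for Phyllonorycter sp. 2 (n=197): 64/197=0.3249, 1/197=0.0051, 39/197=0.1980, 63/197=0.3198, 30/197=0.1523
Σp_1ᵢ² = 0.1137² + 0.1327² + 0.4929² + 0.0664² + 0.1943² = 0.012928 + 0.017609 + 0.242950 + 0.004409 + 0.037752 = 0.315648
B_1 = 1 / 0.315648 = 3.1681
Σp_3ᵢ² = 0.0101² + 0.0051² + 0.0051² + 0.7222² + 0.2576² = 0.000102 + 0.000026 + 0.000026 + 0.521573 + 0.066358 = 0.588085
B_3 = 1 / 0.588085 = 1.7004
Σp_2ᵢ² = 0.3249² + 0.0051² + 0.1980² + 0.3198² + 0.1523² = 0.105560 + 0.000026 + 0.039204 + 0.102272 + 0.023195 = 0.270257
B_2 = 1 / 0.270257 = 3.7002
Ranking by B (broadest → narrowest): Phyllonorycter sp. 2 (3.70) > Phyllonorycter sp. 1 (3.17) > Phyllonorycter sp. 3 (1.70)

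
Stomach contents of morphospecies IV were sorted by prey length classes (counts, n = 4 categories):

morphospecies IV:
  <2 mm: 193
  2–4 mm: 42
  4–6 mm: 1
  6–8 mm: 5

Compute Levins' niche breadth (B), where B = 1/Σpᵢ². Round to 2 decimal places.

1.49

Proportions for morphospecies IV (n=241): 193/241=0.8008, 42/241=0.1743, 1/241=0.0041, 5/241=0.0207
Σpᵢ² = 0.8008² + 0.1743² + 0.0041² + 0.0207² = 0.641281 + 0.030380 + 0.000017 + 0.000428 = 0.672106
B = 1 / 0.672106 = 1.4879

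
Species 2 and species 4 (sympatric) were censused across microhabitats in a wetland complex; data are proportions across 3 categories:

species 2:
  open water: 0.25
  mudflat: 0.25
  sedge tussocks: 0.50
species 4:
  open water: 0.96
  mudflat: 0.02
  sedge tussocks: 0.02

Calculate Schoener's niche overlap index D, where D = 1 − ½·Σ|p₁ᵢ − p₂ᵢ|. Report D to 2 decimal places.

0.29

Σ|p₁ᵢ − p₂ᵢ| = 0.71 + 0.23 + 0.48 = 1.42
D = 1 − ½ × 1.42 = 1 − 0.710 = 0.2900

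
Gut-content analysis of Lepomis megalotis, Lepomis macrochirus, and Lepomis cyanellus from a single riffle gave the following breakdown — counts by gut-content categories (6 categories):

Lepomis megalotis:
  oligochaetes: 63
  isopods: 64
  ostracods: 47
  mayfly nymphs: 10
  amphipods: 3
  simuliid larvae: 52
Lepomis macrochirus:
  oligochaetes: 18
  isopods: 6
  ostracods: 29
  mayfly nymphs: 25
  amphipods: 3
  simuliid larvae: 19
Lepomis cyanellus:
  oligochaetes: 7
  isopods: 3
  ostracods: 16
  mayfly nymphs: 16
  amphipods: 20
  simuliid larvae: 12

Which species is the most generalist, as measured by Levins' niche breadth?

Proportions for Lepomis megalotis (n=239): 63/239=0.2636, 64/239=0.2678, 47/239=0.1967, 10/239=0.0418, 3/239=0.0126, 52/239=0.2176
Proportions for Lepomis macrochirus (n=100): 18/100=0.1800, 6/100=0.0600, 29/100=0.2900, 25/100=0.2500, 3/100=0.0300, 19/100=0.1900
Proportions for Lepomis cyanellus (n=74): 7/74=0.0946, 3/74=0.0405, 16/74=0.2162, 16/74=0.2162, 20/74=0.2703, 12/74=0.1622
Σp_megaᵢ² = 0.2636² + 0.2678² + 0.1967² + 0.0418² + 0.0126² + 0.2176² = 0.069485 + 0.071717 + 0.038691 + 0.001747 + 0.000159 + 0.047350 = 0.229149
B_mega = 1 / 0.229149 = 4.3640
Σp_macrᵢ² = 0.1800² + 0.0600² + 0.2900² + 0.2500² + 0.0300² + 0.1900² = 0.032400 + 0.003600 + 0.084100 + 0.062500 + 0.000900 + 0.036100 = 0.219600
B_macr = 1 / 0.219600 = 4.5537
Σp_cyanᵢ² = 0.0946² + 0.0405² + 0.2162² + 0.2162² + 0.2703² + 0.1622² = 0.008949 + 0.001640 + 0.046742 + 0.046742 + 0.073062 + 0.026309 = 0.203444
B_cyan = 1 / 0.203444 = 4.9154
Highest B → broadest niche (most generalist): Lepomis cyanellus (B = 4.92).

Lepomis cyanellus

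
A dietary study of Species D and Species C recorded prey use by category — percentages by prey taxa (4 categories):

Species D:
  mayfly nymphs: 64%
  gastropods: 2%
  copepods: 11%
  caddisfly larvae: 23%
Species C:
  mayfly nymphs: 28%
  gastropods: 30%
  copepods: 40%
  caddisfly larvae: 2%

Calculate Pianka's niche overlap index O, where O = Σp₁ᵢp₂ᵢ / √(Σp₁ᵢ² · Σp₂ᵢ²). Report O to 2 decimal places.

0.59

Convert percentages to proportions (divide by 100).
Σ p₁ᵢp₂ᵢ = 0.1792 + 0.0060 + 0.0440 + 0.0046 = 0.2338
Σp_1ᵢ² = 0.64² + 0.02² + 0.11² + 0.23² = 0.4096 + 0.0004 + 0.0121 + 0.0529 = 0.4750
Σp_2ᵢ² = 0.28² + 0.30² + 0.40² + 0.02² = 0.0784 + 0.0900 + 0.1600 + 0.0004 = 0.3288
O = 0.2338 / √(0.4750 × 0.3288) = 0.2338 / 0.39520 = 0.5916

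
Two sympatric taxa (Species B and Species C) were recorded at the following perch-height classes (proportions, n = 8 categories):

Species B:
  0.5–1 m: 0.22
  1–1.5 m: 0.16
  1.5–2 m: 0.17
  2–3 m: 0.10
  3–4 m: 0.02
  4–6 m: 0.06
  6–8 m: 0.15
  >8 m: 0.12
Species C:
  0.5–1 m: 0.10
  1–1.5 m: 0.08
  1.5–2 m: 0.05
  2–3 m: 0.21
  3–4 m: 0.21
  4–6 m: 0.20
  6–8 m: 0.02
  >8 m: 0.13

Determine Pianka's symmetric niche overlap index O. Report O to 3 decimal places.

0.623

Σ p₁ᵢp₂ᵢ = 0.0220 + 0.0128 + 0.0085 + 0.0210 + 0.0042 + 0.0120 + 0.0030 + 0.0156 = 0.0991
Σp_1ᵢ² = 0.22² + 0.16² + 0.17² + 0.10² + 0.02² + 0.06² + 0.15² + 0.12² = 0.0484 + 0.0256 + 0.0289 + 0.0100 + 0.0004 + 0.0036 + 0.0225 + 0.0144 = 0.1538
Σp_2ᵢ² = 0.10² + 0.08² + 0.05² + 0.21² + 0.21² + 0.20² + 0.02² + 0.13² = 0.0100 + 0.0064 + 0.0025 + 0.0441 + 0.0441 + 0.0400 + 0.0004 + 0.0169 = 0.1644
O = 0.0991 / √(0.1538 × 0.1644) = 0.0991 / 0.159012 = 0.62322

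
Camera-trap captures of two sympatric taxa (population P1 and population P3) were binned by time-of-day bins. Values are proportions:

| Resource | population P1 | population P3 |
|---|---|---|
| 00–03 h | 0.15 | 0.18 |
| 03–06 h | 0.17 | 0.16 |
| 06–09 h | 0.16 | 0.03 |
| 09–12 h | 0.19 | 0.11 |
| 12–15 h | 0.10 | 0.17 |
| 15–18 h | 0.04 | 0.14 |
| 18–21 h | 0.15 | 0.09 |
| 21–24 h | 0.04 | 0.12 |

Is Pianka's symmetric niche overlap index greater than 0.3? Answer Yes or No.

Σ p₁ᵢp₂ᵢ = 0.0270 + 0.0272 + 0.0048 + 0.0209 + 0.0170 + 0.0056 + 0.0135 + 0.0048 = 0.1208
Σp_1ᵢ² = 0.15² + 0.17² + 0.16² + 0.19² + 0.10² + 0.04² + 0.15² + 0.04² = 0.0225 + 0.0289 + 0.0256 + 0.0361 + 0.0100 + 0.0016 + 0.0225 + 0.0016 = 0.1488
Σp_2ᵢ² = 0.18² + 0.16² + 0.03² + 0.11² + 0.17² + 0.14² + 0.09² + 0.12² = 0.0324 + 0.0256 + 0.0009 + 0.0121 + 0.0289 + 0.0196 + 0.0081 + 0.0144 = 0.1420
O = 0.1208 / √(0.1488 × 0.1420) = 0.1208 / 0.14536 = 0.8310
O = 0.8310 > 0.3 → Yes.

Yes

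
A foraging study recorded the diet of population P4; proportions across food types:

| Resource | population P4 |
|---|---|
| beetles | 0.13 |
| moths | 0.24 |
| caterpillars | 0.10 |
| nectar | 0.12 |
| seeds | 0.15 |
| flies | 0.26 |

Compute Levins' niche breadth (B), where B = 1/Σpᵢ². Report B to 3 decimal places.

Σpᵢ² = 0.13² + 0.24² + 0.10² + 0.12² + 0.15² + 0.26² = 0.0169 + 0.0576 + 0.0100 + 0.0144 + 0.0225 + 0.0676 = 0.1890
B = 1 / 0.1890 = 5.29101

5.291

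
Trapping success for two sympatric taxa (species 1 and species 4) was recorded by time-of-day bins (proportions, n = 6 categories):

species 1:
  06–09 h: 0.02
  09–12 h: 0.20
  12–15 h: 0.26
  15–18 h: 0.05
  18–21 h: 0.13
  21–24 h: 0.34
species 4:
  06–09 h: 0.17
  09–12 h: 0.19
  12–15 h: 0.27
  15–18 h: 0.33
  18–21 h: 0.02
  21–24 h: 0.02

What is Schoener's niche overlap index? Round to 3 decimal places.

0.560

Σ|p₁ᵢ − p₂ᵢ| = 0.15 + 0.01 + 0.01 + 0.28 + 0.11 + 0.32 = 0.88
D = 1 − ½ × 0.88 = 1 − 0.440 = 0.56000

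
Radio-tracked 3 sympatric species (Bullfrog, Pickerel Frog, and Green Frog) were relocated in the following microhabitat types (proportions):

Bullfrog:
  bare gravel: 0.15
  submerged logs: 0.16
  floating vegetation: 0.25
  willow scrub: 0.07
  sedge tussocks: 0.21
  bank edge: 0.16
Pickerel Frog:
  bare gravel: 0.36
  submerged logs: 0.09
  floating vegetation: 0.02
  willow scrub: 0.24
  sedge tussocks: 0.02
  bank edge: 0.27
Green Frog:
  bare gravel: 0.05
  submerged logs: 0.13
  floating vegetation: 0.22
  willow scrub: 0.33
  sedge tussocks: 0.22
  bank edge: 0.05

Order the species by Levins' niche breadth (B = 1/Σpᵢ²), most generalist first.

Σp_Bullᵢ² = 0.15² + 0.16² + 0.25² + 0.07² + 0.21² + 0.16² = 0.0225 + 0.0256 + 0.0625 + 0.0049 + 0.0441 + 0.0256 = 0.1852
B_Bull = 1 / 0.1852 = 5.3996
Σp_Pickᵢ² = 0.36² + 0.09² + 0.02² + 0.24² + 0.02² + 0.27² = 0.1296 + 0.0081 + 0.0004 + 0.0576 + 0.0004 + 0.0729 = 0.2690
B_Pick = 1 / 0.2690 = 3.7175
Σp_Greeᵢ² = 0.05² + 0.13² + 0.22² + 0.33² + 0.22² + 0.05² = 0.0025 + 0.0169 + 0.0484 + 0.1089 + 0.0484 + 0.0025 = 0.2276
B_Gree = 1 / 0.2276 = 4.3937
Ranking by B (broadest → narrowest): Bullfrog (5.40) > Green Frog (4.39) > Pickerel Frog (3.72)

Bullfrog > Green Frog > Pickerel Frog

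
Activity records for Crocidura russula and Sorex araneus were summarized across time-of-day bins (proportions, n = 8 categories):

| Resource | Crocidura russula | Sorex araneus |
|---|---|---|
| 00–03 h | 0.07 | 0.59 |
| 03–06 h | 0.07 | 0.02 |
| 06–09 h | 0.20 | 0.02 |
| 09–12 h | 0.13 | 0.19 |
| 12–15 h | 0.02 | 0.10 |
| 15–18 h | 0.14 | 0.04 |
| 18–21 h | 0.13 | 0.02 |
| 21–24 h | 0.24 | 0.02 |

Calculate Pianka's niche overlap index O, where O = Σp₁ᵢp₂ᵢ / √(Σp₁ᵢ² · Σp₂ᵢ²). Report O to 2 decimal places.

Σ p₁ᵢp₂ᵢ = 0.0413 + 0.0014 + 0.0040 + 0.0247 + 0.0020 + 0.0056 + 0.0026 + 0.0048 = 0.0864
Σp_1ᵢ² = 0.07² + 0.07² + 0.20² + 0.13² + 0.02² + 0.14² + 0.13² + 0.24² = 0.0049 + 0.0049 + 0.0400 + 0.0169 + 0.0004 + 0.0196 + 0.0169 + 0.0576 = 0.1612
Σp_2ᵢ² = 0.59² + 0.02² + 0.02² + 0.19² + 0.10² + 0.04² + 0.02² + 0.02² = 0.3481 + 0.0004 + 0.0004 + 0.0361 + 0.0100 + 0.0016 + 0.0004 + 0.0004 = 0.3974
O = 0.0864 / √(0.1612 × 0.3974) = 0.0864 / 0.25310 = 0.3414

0.34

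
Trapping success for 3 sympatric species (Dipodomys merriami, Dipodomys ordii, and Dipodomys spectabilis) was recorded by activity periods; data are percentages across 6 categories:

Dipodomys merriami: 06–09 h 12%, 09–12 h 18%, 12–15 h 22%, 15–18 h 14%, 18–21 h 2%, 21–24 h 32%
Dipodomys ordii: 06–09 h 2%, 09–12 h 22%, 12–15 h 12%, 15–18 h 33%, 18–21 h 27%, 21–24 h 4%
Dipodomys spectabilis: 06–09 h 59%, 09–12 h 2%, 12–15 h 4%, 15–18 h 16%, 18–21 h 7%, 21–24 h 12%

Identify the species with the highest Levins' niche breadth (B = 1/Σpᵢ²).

Dipodomys merriami

Convert percentages to proportions (divide by 100).
Σp_merrᵢ² = 0.12² + 0.18² + 0.22² + 0.14² + 0.02² + 0.32² = 0.0144 + 0.0324 + 0.0484 + 0.0196 + 0.0004 + 0.1024 = 0.2176
B_merr = 1 / 0.2176 = 4.5956
Σp_ordiᵢ² = 0.02² + 0.22² + 0.12² + 0.33² + 0.27² + 0.04² = 0.0004 + 0.0484 + 0.0144 + 0.1089 + 0.0729 + 0.0016 = 0.2466
B_ordi = 1 / 0.2466 = 4.0552
Σp_specᵢ² = 0.59² + 0.02² + 0.04² + 0.16² + 0.07² + 0.12² = 0.3481 + 0.0004 + 0.0016 + 0.0256 + 0.0049 + 0.0144 = 0.3950
B_spec = 1 / 0.3950 = 2.5316
Highest B → broadest niche (most generalist): Dipodomys merriami (B = 4.60).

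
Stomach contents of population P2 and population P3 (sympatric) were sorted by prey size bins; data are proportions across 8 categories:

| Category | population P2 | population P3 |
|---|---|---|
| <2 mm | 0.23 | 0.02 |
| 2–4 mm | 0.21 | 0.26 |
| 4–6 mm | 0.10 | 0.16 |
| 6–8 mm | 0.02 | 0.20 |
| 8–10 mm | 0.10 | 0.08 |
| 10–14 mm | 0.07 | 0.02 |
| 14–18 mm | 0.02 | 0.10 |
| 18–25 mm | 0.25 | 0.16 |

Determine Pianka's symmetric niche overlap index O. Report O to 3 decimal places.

0.723

Σ p₁ᵢp₂ᵢ = 0.0046 + 0.0546 + 0.0160 + 0.0040 + 0.0080 + 0.0014 + 0.0020 + 0.0400 = 0.1306
Σp_1ᵢ² = 0.23² + 0.21² + 0.10² + 0.02² + 0.10² + 0.07² + 0.02² + 0.25² = 0.0529 + 0.0441 + 0.0100 + 0.0004 + 0.0100 + 0.0049 + 0.0004 + 0.0625 = 0.1852
Σp_2ᵢ² = 0.02² + 0.26² + 0.16² + 0.20² + 0.08² + 0.02² + 0.10² + 0.16² = 0.0004 + 0.0676 + 0.0256 + 0.0400 + 0.0064 + 0.0004 + 0.0100 + 0.0256 = 0.1760
O = 0.1306 / √(0.1852 × 0.1760) = 0.1306 / 0.180541 = 0.72338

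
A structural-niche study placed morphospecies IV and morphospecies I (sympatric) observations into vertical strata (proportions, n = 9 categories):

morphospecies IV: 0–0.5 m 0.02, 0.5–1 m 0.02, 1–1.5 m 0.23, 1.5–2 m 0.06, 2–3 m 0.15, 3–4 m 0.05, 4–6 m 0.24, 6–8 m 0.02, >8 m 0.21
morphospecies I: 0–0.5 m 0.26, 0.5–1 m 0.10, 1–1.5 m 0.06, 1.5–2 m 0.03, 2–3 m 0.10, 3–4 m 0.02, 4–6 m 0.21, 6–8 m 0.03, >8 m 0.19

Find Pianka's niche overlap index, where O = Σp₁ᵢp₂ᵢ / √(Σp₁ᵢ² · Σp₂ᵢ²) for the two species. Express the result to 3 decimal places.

Σ p₁ᵢp₂ᵢ = 0.0052 + 0.0020 + 0.0138 + 0.0018 + 0.0150 + 0.0010 + 0.0504 + 0.0006 + 0.0399 = 0.1297
Σp_1ᵢ² = 0.02² + 0.02² + 0.23² + 0.06² + 0.15² + 0.05² + 0.24² + 0.02² + 0.21² = 0.0004 + 0.0004 + 0.0529 + 0.0036 + 0.0225 + 0.0025 + 0.0576 + 0.0004 + 0.0441 = 0.1844
Σp_2ᵢ² = 0.26² + 0.10² + 0.06² + 0.03² + 0.10² + 0.02² + 0.21² + 0.03² + 0.19² = 0.0676 + 0.0100 + 0.0036 + 0.0009 + 0.0100 + 0.0004 + 0.0441 + 0.0009 + 0.0361 = 0.1736
O = 0.1297 / √(0.1844 × 0.1736) = 0.1297 / 0.178919 = 0.72491

0.725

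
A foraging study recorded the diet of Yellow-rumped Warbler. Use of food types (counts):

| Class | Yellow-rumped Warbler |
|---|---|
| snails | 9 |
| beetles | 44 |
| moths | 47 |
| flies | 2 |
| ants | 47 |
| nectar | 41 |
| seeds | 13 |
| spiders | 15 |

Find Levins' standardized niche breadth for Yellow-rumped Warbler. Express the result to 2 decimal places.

0.65

Proportions for Yellow-rumped Warbler (n=218): 9/218=0.0413, 44/218=0.2018, 47/218=0.2156, 2/218=0.0092, 47/218=0.2156, 41/218=0.1881, 13/218=0.0596, 15/218=0.0688
Σpᵢ² = 0.0413² + 0.2018² + 0.2156² + 0.0092² + 0.2156² + 0.1881² + 0.0596² + 0.0688² = 0.001706 + 0.040723 + 0.046483 + 0.000085 + 0.046483 + 0.035382 + 0.003552 + 0.004733 = 0.179147
B = 1 / 0.179147 = 5.5820
Bₛ = (B − 1)/(n − 1) = (5.5820 − 1)/(8 − 1) = 4.5820/7 = 0.6546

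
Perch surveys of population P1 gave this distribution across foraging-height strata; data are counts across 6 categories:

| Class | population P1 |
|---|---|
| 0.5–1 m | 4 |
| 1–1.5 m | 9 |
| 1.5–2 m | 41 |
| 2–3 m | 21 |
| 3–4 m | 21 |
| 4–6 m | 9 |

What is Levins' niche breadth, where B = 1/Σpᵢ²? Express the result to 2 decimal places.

Proportions for population P1 (n=105): 4/105=0.0381, 9/105=0.0857, 41/105=0.3905, 21/105=0.2000, 21/105=0.2000, 9/105=0.0857
Σpᵢ² = 0.0381² + 0.0857² + 0.3905² + 0.2000² + 0.2000² + 0.0857² = 0.001452 + 0.007344 + 0.152490 + 0.040000 + 0.040000 + 0.007344 = 0.248630
B = 1 / 0.248630 = 4.0220

4.02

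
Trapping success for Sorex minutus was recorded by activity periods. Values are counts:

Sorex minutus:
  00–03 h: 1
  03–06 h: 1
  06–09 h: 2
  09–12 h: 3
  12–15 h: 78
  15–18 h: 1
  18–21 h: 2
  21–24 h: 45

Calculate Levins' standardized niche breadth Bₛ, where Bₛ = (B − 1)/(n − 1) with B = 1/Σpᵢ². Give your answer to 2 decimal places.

0.17

Proportions for Sorex minutus (n=133): 1/133=0.0075, 1/133=0.0075, 2/133=0.0150, 3/133=0.0226, 78/133=0.5865, 1/133=0.0075, 2/133=0.0150, 45/133=0.3383
Σpᵢ² = 0.0075² + 0.0075² + 0.0150² + 0.0226² + 0.5865² + 0.0075² + 0.0150² + 0.3383² = 0.000056 + 0.000056 + 0.000225 + 0.000511 + 0.343982 + 0.000056 + 0.000225 + 0.114447 = 0.459558
B = 1 / 0.459558 = 2.1760
Bₛ = (B − 1)/(n − 1) = (2.1760 − 1)/(8 − 1) = 1.1760/7 = 0.1680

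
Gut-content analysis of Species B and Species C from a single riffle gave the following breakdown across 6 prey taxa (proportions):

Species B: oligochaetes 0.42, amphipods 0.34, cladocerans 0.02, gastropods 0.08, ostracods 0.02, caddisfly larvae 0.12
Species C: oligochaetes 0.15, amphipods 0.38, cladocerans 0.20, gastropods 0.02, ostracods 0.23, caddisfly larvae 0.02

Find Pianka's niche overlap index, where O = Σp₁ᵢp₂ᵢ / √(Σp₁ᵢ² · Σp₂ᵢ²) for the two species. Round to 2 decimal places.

Σ p₁ᵢp₂ᵢ = 0.0630 + 0.1292 + 0.0040 + 0.0016 + 0.0046 + 0.0024 = 0.2048
Σp_1ᵢ² = 0.42² + 0.34² + 0.02² + 0.08² + 0.02² + 0.12² = 0.1764 + 0.1156 + 0.0004 + 0.0064 + 0.0004 + 0.0144 = 0.3136
Σp_2ᵢ² = 0.15² + 0.38² + 0.20² + 0.02² + 0.23² + 0.02² = 0.0225 + 0.1444 + 0.0400 + 0.0004 + 0.0529 + 0.0004 = 0.2606
O = 0.2048 / √(0.3136 × 0.2606) = 0.2048 / 0.28587 = 0.7164

0.72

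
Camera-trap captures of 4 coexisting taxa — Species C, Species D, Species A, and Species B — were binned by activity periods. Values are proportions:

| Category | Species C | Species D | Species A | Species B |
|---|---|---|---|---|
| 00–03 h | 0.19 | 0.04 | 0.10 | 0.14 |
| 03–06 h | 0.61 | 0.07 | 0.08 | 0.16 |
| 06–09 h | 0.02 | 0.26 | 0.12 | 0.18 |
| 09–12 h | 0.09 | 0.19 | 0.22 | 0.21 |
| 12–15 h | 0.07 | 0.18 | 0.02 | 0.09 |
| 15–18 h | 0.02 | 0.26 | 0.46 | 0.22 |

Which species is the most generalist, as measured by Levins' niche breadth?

Species B

Σp_Cᵢ² = 0.19² + 0.61² + 0.02² + 0.09² + 0.07² + 0.02² = 0.0361 + 0.3721 + 0.0004 + 0.0081 + 0.0049 + 0.0004 = 0.4220
B_C = 1 / 0.4220 = 2.3697
Σp_Dᵢ² = 0.04² + 0.07² + 0.26² + 0.19² + 0.18² + 0.26² = 0.0016 + 0.0049 + 0.0676 + 0.0361 + 0.0324 + 0.0676 = 0.2102
B_D = 1 / 0.2102 = 4.7574
Σp_Aᵢ² = 0.10² + 0.08² + 0.12² + 0.22² + 0.02² + 0.46² = 0.0100 + 0.0064 + 0.0144 + 0.0484 + 0.0004 + 0.2116 = 0.2912
B_A = 1 / 0.2912 = 3.4341
Σp_Bᵢ² = 0.14² + 0.16² + 0.18² + 0.21² + 0.09² + 0.22² = 0.0196 + 0.0256 + 0.0324 + 0.0441 + 0.0081 + 0.0484 = 0.1782
B_B = 1 / 0.1782 = 5.6117
Highest B → broadest niche (most generalist): Species B (B = 5.61).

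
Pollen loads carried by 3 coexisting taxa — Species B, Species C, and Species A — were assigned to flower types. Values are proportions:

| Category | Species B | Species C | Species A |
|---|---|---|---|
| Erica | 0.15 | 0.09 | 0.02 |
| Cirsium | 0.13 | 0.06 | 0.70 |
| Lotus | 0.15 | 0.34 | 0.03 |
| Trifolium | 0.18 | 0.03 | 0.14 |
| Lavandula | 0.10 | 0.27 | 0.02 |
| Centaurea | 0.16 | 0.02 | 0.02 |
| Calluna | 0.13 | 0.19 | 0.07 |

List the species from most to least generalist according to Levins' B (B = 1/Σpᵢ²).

Σp_Bᵢ² = 0.15² + 0.13² + 0.15² + 0.18² + 0.10² + 0.16² + 0.13² = 0.0225 + 0.0169 + 0.0225 + 0.0324 + 0.0100 + 0.0256 + 0.0169 = 0.1468
B_B = 1 / 0.1468 = 6.8120
Σp_Cᵢ² = 0.09² + 0.06² + 0.34² + 0.03² + 0.27² + 0.02² + 0.19² = 0.0081 + 0.0036 + 0.1156 + 0.0009 + 0.0729 + 0.0004 + 0.0361 = 0.2376
B_C = 1 / 0.2376 = 4.2088
Σp_Aᵢ² = 0.02² + 0.70² + 0.03² + 0.14² + 0.02² + 0.02² + 0.07² = 0.0004 + 0.4900 + 0.0009 + 0.0196 + 0.0004 + 0.0004 + 0.0049 = 0.5166
B_A = 1 / 0.5166 = 1.9357
Ranking by B (broadest → narrowest): Species B (6.81) > Species C (4.21) > Species A (1.94)

Species B > Species C > Species A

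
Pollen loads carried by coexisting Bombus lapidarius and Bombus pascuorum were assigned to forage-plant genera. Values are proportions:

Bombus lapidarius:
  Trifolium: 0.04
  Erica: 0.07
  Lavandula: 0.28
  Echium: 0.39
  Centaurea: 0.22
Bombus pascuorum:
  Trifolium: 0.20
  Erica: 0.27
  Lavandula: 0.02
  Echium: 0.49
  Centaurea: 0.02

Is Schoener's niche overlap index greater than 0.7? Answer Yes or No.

Σ|p₁ᵢ − p₂ᵢ| = 0.16 + 0.20 + 0.26 + 0.10 + 0.20 = 0.92
D = 1 − ½ × 0.92 = 1 − 0.460 = 0.5400
D = 0.5400 < 0.7 → No.

No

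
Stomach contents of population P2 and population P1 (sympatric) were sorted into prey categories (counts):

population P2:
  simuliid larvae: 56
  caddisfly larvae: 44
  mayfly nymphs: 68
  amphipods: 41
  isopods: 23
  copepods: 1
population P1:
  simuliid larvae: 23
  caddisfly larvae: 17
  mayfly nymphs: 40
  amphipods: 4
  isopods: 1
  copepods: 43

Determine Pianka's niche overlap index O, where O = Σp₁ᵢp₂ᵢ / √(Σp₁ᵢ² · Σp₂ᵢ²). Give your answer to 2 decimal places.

Proportions for population P2 (n=233): 56/233=0.2403, 44/233=0.1888, 68/233=0.2918, 41/233=0.1760, 23/233=0.0987, 1/233=0.0043
Proportions for population P1 (n=128): 23/128=0.1797, 17/128=0.1328, 40/128=0.3125, 4/128=0.0313, 1/128=0.0078, 43/128=0.3359
Σ p₁ᵢp₂ᵢ = 0.043182 + 0.025073 + 0.091188 + 0.005509 + 0.000770 + 0.001444 = 0.167166
Σp_1ᵢ² = 0.2403² + 0.1888² + 0.2918² + 0.1760² + 0.0987² + 0.0043² = 0.057744 + 0.035645 + 0.085147 + 0.030976 + 0.009742 + 0.000018 = 0.219272
Σp_2ᵢ² = 0.1797² + 0.1328² + 0.3125² + 0.0313² + 0.0078² + 0.3359² = 0.032292 + 0.017636 + 0.097656 + 0.000980 + 0.000061 + 0.112829 = 0.261454
O = 0.167166 / √(0.219272 × 0.261454) = 0.167166 / 0.2394359 = 0.6982

0.70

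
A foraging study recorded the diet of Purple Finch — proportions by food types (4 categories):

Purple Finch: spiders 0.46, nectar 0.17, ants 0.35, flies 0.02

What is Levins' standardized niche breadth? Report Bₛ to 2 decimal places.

Σpᵢ² = 0.46² + 0.17² + 0.35² + 0.02² = 0.2116 + 0.0289 + 0.1225 + 0.0004 = 0.3634
B = 1 / 0.3634 = 2.7518
Bₛ = (B − 1)/(n − 1) = (2.7518 − 1)/(4 − 1) = 1.7518/3 = 0.5839

0.58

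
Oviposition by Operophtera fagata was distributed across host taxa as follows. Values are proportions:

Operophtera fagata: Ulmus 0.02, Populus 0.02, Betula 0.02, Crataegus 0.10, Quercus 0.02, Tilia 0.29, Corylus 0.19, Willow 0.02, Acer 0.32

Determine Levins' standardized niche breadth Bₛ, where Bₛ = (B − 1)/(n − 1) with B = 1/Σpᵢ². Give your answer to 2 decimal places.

Σpᵢ² = 0.02² + 0.02² + 0.02² + 0.10² + 0.02² + 0.29² + 0.19² + 0.02² + 0.32² = 0.0004 + 0.0004 + 0.0004 + 0.0100 + 0.0004 + 0.0841 + 0.0361 + 0.0004 + 0.1024 = 0.2346
B = 1 / 0.2346 = 4.2626
Bₛ = (B − 1)/(n − 1) = (4.2626 − 1)/(9 − 1) = 3.2626/8 = 0.4078

0.41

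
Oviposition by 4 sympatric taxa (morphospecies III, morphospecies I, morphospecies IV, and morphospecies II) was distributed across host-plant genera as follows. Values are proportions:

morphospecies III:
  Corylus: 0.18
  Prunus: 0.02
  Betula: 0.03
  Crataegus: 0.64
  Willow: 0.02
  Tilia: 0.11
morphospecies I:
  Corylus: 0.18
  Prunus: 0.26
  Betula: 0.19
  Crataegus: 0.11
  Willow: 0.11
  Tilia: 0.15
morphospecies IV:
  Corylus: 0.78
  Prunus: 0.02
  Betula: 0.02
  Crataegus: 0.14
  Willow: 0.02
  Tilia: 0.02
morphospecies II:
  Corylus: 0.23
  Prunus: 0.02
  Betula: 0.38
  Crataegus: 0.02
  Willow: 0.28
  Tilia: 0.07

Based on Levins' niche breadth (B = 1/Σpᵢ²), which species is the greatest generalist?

Σp_IIIᵢ² = 0.18² + 0.02² + 0.03² + 0.64² + 0.02² + 0.11² = 0.0324 + 0.0004 + 0.0009 + 0.4096 + 0.0004 + 0.0121 = 0.4558
B_III = 1 / 0.4558 = 2.1939
Σp_Iᵢ² = 0.18² + 0.26² + 0.19² + 0.11² + 0.11² + 0.15² = 0.0324 + 0.0676 + 0.0361 + 0.0121 + 0.0121 + 0.0225 = 0.1828
B_I = 1 / 0.1828 = 5.4705
Σp_IVᵢ² = 0.78² + 0.02² + 0.02² + 0.14² + 0.02² + 0.02² = 0.6084 + 0.0004 + 0.0004 + 0.0196 + 0.0004 + 0.0004 = 0.6296
B_IV = 1 / 0.6296 = 1.5883
Σp_IIᵢ² = 0.23² + 0.02² + 0.38² + 0.02² + 0.28² + 0.07² = 0.0529 + 0.0004 + 0.1444 + 0.0004 + 0.0784 + 0.0049 = 0.2814
B_II = 1 / 0.2814 = 3.5537
Highest B → broadest niche (most generalist): morphospecies I (B = 5.47).

morphospecies I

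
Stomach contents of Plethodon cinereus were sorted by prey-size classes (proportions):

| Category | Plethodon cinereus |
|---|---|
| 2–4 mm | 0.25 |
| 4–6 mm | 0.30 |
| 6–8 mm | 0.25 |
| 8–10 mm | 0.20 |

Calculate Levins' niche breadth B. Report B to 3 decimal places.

3.922

Σpᵢ² = 0.25² + 0.30² + 0.25² + 0.20² = 0.0625 + 0.0900 + 0.0625 + 0.0400 = 0.2550
B = 1 / 0.2550 = 3.92157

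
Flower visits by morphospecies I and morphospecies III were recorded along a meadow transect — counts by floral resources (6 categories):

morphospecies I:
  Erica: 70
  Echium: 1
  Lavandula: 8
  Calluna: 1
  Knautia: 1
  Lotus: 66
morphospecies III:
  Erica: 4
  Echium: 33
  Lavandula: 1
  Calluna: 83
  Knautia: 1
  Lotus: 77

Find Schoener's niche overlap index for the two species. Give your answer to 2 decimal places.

0.43

Proportions for morphospecies I (n=147): 70/147=0.4762, 1/147=0.0068, 8/147=0.0544, 1/147=0.0068, 1/147=0.0068, 66/147=0.4490
Proportions for morphospecies III (n=199): 4/199=0.0201, 33/199=0.1658, 1/199=0.0050, 83/199=0.4171, 1/199=0.0050, 77/199=0.3869
Σ|p₁ᵢ − p₂ᵢ| = 0.4561 + 0.1590 + 0.0494 + 0.4103 + 0.0018 + 0.0621 = 1.1387
D = 1 − ½ × 1.1387 = 1 − 0.56935 = 0.43065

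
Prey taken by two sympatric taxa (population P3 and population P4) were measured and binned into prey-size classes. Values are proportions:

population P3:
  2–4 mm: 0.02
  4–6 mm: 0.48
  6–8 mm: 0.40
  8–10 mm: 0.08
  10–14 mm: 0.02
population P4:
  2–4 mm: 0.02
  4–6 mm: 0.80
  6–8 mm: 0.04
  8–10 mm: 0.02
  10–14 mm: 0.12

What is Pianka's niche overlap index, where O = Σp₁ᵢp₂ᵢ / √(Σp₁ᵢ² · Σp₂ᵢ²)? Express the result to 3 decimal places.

0.791

Σ p₁ᵢp₂ᵢ = 0.0004 + 0.3840 + 0.0160 + 0.0016 + 0.0024 = 0.4044
Σp_1ᵢ² = 0.02² + 0.48² + 0.40² + 0.08² + 0.02² = 0.0004 + 0.2304 + 0.1600 + 0.0064 + 0.0004 = 0.3976
Σp_2ᵢ² = 0.02² + 0.80² + 0.04² + 0.02² + 0.12² = 0.0004 + 0.6400 + 0.0016 + 0.0004 + 0.0144 = 0.6568
O = 0.4044 / √(0.3976 × 0.6568) = 0.4044 / 0.511022 = 0.79136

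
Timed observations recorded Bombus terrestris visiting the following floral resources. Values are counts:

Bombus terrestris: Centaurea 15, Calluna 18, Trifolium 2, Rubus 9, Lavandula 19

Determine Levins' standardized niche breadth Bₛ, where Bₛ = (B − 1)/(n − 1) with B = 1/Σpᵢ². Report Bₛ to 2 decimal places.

Proportions for Bombus terrestris (n=63): 15/63=0.2381, 18/63=0.2857, 2/63=0.0317, 9/63=0.1429, 19/63=0.3016
Σpᵢ² = 0.2381² + 0.2857² + 0.0317² + 0.1429² + 0.3016² = 0.056692 + 0.081624 + 0.001005 + 0.020420 + 0.090963 = 0.250704
B = 1 / 0.250704 = 3.9888
Bₛ = (B − 1)/(n − 1) = (3.9888 − 1)/(5 − 1) = 2.9888/4 = 0.7472

0.75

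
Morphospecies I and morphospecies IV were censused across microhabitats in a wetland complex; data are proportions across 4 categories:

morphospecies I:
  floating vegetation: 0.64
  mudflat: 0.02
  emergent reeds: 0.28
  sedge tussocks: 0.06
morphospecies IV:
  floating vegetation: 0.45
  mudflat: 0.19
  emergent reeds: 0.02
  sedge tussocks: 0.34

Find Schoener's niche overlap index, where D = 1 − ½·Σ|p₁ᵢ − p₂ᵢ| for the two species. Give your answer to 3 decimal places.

0.550

Σ|p₁ᵢ − p₂ᵢ| = 0.19 + 0.17 + 0.26 + 0.28 = 0.90
D = 1 − ½ × 0.90 = 1 − 0.450 = 0.55000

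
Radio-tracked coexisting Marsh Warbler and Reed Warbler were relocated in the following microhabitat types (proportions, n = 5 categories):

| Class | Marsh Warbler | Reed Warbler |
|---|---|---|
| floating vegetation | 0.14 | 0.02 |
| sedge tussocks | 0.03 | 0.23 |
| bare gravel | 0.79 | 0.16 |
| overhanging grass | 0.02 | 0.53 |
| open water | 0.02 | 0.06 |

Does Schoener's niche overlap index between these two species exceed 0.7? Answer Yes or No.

No

Σ|p₁ᵢ − p₂ᵢ| = 0.12 + 0.20 + 0.63 + 0.51 + 0.04 = 1.50
D = 1 − ½ × 1.50 = 1 − 0.750 = 0.2500
D = 0.2500 < 0.7 → No.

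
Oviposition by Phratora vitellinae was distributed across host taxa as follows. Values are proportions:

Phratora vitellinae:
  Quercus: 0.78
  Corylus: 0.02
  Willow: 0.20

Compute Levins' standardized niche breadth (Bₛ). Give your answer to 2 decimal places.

Σpᵢ² = 0.78² + 0.02² + 0.20² = 0.6084 + 0.0004 + 0.0400 = 0.6488
B = 1 / 0.6488 = 1.5413
Bₛ = (B − 1)/(n − 1) = (1.5413 − 1)/(3 − 1) = 0.5413/2 = 0.2707

0.27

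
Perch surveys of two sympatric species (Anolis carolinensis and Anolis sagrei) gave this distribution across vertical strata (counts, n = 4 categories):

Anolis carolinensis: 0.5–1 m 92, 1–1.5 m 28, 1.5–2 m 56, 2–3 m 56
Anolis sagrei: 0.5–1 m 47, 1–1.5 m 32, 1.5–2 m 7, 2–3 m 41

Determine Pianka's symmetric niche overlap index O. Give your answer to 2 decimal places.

Proportions for Anolis carolinensis (n=232): 92/232=0.3966, 28/232=0.1207, 56/232=0.2414, 56/232=0.2414
Proportions for Anolis sagrei (n=127): 47/127=0.3701, 32/127=0.2520, 7/127=0.0551, 41/127=0.3228
Σ p₁ᵢp₂ᵢ = 0.146782 + 0.030416 + 0.013301 + 0.077924 = 0.268423
Σp_1ᵢ² = 0.3966² + 0.1207² + 0.2414² + 0.2414² = 0.157292 + 0.014568 + 0.058274 + 0.058274 = 0.288408
Σp_2ᵢ² = 0.3701² + 0.2520² + 0.0551² + 0.3228² = 0.136974 + 0.063504 + 0.003036 + 0.104200 = 0.307714
O = 0.268423 / √(0.288408 × 0.307714) = 0.268423 / 0.2979046 = 0.9010

0.90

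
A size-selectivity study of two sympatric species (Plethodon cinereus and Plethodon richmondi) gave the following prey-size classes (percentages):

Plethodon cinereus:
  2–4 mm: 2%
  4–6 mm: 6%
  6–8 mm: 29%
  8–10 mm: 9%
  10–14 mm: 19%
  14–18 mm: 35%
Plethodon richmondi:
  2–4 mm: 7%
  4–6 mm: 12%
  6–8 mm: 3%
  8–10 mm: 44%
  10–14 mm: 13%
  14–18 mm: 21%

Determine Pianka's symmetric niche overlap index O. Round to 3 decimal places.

Convert percentages to proportions (divide by 100).
Σ p₁ᵢp₂ᵢ = 0.0014 + 0.0072 + 0.0087 + 0.0396 + 0.0247 + 0.0735 = 0.1551
Σp_1ᵢ² = 0.02² + 0.06² + 0.29² + 0.09² + 0.19² + 0.35² = 0.0004 + 0.0036 + 0.0841 + 0.0081 + 0.0361 + 0.1225 = 0.2548
Σp_2ᵢ² = 0.07² + 0.12² + 0.03² + 0.44² + 0.13² + 0.21² = 0.0049 + 0.0144 + 0.0009 + 0.1936 + 0.0169 + 0.0441 = 0.2748
O = 0.1551 / √(0.2548 × 0.2748) = 0.1551 / 0.264611 = 0.58614

0.586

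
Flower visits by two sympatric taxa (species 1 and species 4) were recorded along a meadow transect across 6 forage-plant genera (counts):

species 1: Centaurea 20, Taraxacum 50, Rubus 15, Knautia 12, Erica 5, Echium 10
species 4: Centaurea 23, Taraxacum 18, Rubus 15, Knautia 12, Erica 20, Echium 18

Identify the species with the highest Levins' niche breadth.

species 4

Proportions for species 1 (n=112): 20/112=0.1786, 50/112=0.4464, 15/112=0.1339, 12/112=0.1071, 5/112=0.0446, 10/112=0.0893
Proportions for species 4 (n=106): 23/106=0.2170, 18/106=0.1698, 15/106=0.1415, 12/106=0.1132, 20/106=0.1887, 18/106=0.1698
Σp_1ᵢ² = 0.1786² + 0.4464² + 0.1339² + 0.1071² + 0.0446² + 0.0893² = 0.031898 + 0.199273 + 0.017929 + 0.011470 + 0.001989 + 0.007974 = 0.270533
B_1 = 1 / 0.270533 = 3.6964
Σp_4ᵢ² = 0.2170² + 0.1698² + 0.1415² + 0.1132² + 0.1887² + 0.1698² = 0.047089 + 0.028832 + 0.020022 + 0.012814 + 0.035608 + 0.028832 = 0.173197
B_4 = 1 / 0.173197 = 5.7738
Highest B → broadest niche (most generalist): species 4 (B = 5.77).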